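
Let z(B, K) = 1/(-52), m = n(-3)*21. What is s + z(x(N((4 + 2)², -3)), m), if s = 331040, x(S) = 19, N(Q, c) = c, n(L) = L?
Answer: 17214079/52 ≈ 3.3104e+5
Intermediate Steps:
m = -63 (m = -3*21 = -63)
z(B, K) = -1/52
s + z(x(N((4 + 2)², -3)), m) = 331040 - 1/52 = 17214079/52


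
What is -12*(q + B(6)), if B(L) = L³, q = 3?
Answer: -2628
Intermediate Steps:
-12*(q + B(6)) = -12*(3 + 6³) = -12*(3 + 216) = -12*219 = -2628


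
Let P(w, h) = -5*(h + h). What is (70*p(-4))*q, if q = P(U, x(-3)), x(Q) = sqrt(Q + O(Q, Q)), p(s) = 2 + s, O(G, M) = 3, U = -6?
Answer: 0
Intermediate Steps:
x(Q) = sqrt(3 + Q) (x(Q) = sqrt(Q + 3) = sqrt(3 + Q))
P(w, h) = -10*h
q = 0 (q = -10*sqrt(3 - 3) = -10*sqrt(0) = -10*0 = 0)
(70*p(-4))*q = (70*(2 - 4))*0 = (70*(-2))*0 = -140*0 = 0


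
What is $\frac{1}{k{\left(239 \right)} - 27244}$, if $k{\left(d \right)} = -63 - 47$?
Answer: $- \frac{1}{27354} \approx -3.6558 \cdot 10^{-5}$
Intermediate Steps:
$k{\left(d \right)} = -110$ ($k{\left(d \right)} = -63 - 47 = -110$)
$\frac{1}{k{\left(239 \right)} - 27244} = \frac{1}{-110 - 27244} = \frac{1}{-27354} = - \frac{1}{27354}$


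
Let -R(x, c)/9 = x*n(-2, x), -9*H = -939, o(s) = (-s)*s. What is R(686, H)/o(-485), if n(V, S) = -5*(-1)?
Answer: 6174/47045 ≈ 0.13124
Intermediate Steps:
n(V, S) = 5
o(s) = -s**2
H = 313/3 (H = -1/9*(-939) = 313/3 ≈ 104.33)
R(x, c) = -45*x (R(x, c) = -9*x*5 = -45*x)
R(686, H)/o(-485) = (-45*686)/((-1*(-485)**2)) = -30870/((-1*235225)) = -30870/(-235225) = -30870*(-1/235225) = 6174/47045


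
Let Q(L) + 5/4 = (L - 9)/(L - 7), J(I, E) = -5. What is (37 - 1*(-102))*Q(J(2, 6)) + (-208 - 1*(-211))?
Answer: -103/12 ≈ -8.5833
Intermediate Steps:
Q(L) = -5/4 + (-9 + L)/(-7 + L) (Q(L) = -5/4 + (L - 9)/(L - 7) = -5/4 + (-9 + L)/(-7 + L))
(37 - 1*(-102))*Q(J(2, 6)) + (-208 - 1*(-211)) = (37 - 1*(-102))*((-1 - 1*(-5))/(4*(-7 - 5))) + (-208 - 1*(-211)) = (37 + 102)*((¼)*(-1 + 5)/(-12)) + (-208 + 211) = 139*((¼)*(-1/12)*4) + 3 = 139*(-1/12) + 3 = -139/12 + 3 = -103/12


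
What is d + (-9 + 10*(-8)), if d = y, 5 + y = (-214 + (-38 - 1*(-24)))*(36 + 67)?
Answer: -23578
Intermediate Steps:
y = -23489 (y = -5 + (-214 + (-38 - 1*(-24)))*(36 + 67) = -5 + (-214 + (-38 + 24))*103 = -5 + (-214 - 14)*103 = -5 - 228*103 = -5 - 23484 = -23489)
d = -23489
d + (-9 + 10*(-8)) = -23489 + (-9 + 10*(-8)) = -23489 + (-9 - 80) = -23489 - 89 = -23578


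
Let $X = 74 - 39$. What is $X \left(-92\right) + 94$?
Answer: $-3126$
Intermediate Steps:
$X = 35$
$X \left(-92\right) + 94 = 35 \left(-92\right) + 94 = -3220 + 94 = -3126$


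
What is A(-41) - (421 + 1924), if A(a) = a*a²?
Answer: -71266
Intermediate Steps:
A(a) = a³
A(-41) - (421 + 1924) = (-41)³ - (421 + 1924) = -68921 - 1*2345 = -68921 - 2345 = -71266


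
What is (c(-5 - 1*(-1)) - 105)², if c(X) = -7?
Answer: 12544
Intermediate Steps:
(c(-5 - 1*(-1)) - 105)² = (-7 - 105)² = (-112)² = 12544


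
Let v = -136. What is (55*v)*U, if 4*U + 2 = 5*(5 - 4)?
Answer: -5610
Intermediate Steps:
U = ¾ (U = -½ + (5*(5 - 4))/4 = -½ + (5*1)/4 = -½ + (¼)*5 = -½ + 5/4 = ¾ ≈ 0.75000)
(55*v)*U = (55*(-136))*(¾) = -7480*¾ = -5610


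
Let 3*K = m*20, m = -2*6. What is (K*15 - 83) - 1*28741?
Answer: -30024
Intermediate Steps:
m = -12
K = -80 (K = (-12*20)/3 = (⅓)*(-240) = -80)
(K*15 - 83) - 1*28741 = (-80*15 - 83) - 1*28741 = (-1200 - 83) - 28741 = -1283 - 28741 = -30024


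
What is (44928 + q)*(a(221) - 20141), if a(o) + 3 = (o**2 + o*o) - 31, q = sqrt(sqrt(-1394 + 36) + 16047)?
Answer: 3482234496 + 77507*sqrt(16047 + I*sqrt(1358)) ≈ 3.4921e+9 + 11274.0*I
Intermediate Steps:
q = sqrt(16047 + I*sqrt(1358)) (q = sqrt(sqrt(-1358) + 16047) = sqrt(I*sqrt(1358) + 16047) = sqrt(16047 + I*sqrt(1358)) ≈ 126.68 + 0.1455*I)
a(o) = -34 + 2*o**2 (a(o) = -3 + ((o**2 + o*o) - 31) = -3 + ((o**2 + o**2) - 31) = -3 + (2*o**2 - 31) = -3 + (-31 + 2*o**2) = -34 + 2*o**2)
(44928 + q)*(a(221) - 20141) = (44928 + sqrt(16047 + I*sqrt(1358)))*((-34 + 2*221**2) - 20141) = (44928 + sqrt(16047 + I*sqrt(1358)))*((-34 + 2*48841) - 20141) = (44928 + sqrt(16047 + I*sqrt(1358)))*((-34 + 97682) - 20141) = (44928 + sqrt(16047 + I*sqrt(1358)))*(97648 - 20141) = (44928 + sqrt(16047 + I*sqrt(1358)))*77507 = 3482234496 + 77507*sqrt(16047 + I*sqrt(1358))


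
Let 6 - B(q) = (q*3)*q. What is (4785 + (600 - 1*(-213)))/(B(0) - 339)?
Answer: -622/37 ≈ -16.811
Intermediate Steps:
B(q) = 6 - 3*q² (B(q) = 6 - q*3*q = 6 - 3*q*q = 6 - 3*q²)
(4785 + (600 - 1*(-213)))/(B(0) - 339) = (4785 + (600 - 1*(-213)))/((6 - 3*0²) - 339) = (4785 + (600 + 213))/((6 - 3*0) - 339) = (4785 + 813)/((6 + 0) - 339) = 5598/(6 - 339) = 5598/(-333) = 5598*(-1/333) = -622/37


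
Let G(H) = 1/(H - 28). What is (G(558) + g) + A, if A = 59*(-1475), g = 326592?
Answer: 126970511/530 ≈ 2.3957e+5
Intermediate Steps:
A = -87025
G(H) = 1/(-28 + H)
(G(558) + g) + A = (1/(-28 + 558) + 326592) - 87025 = (1/530 + 326592) - 87025 = 173093761/530 - 87025 = 126970511/530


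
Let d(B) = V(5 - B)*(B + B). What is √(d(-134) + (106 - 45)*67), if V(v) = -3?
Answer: √4891 ≈ 69.936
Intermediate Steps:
d(B) = -6*B (d(B) = -3*(B + B) = -6*B)
√(d(-134) + (106 - 45)*67) = √(-6*(-134) + (106 - 45)*67) = √(804 + 61*67) = √(804 + 4087) = √4891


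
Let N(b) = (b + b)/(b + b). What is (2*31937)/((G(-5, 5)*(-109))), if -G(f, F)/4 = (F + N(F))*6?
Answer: 293/72 ≈ 4.0694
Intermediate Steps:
N(b) = 1 (N(b) = (2*b)/((2*b)) = (2*b)*(1/(2*b)) = 1)
G(f, F) = -24 - 24*F (G(f, F) = -4*(F + 1)*6 = -4*(1 + F)*6 = -4*(6 + 6*F) = -24 - 24*F)
(2*31937)/((G(-5, 5)*(-109))) = (2*31937)/(((-24 - 24*5)*(-109))) = 63874/(((-24 - 120)*(-109))) = 63874/((-144*(-109))) = 63874/15696 = 63874*(1/15696) = 293/72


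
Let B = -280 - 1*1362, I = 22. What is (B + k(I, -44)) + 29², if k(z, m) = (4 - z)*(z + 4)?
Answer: -1269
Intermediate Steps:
k(z, m) = (4 + z)*(4 - z) (k(z, m) = (4 - z)*(4 + z) = (4 + z)*(4 - z))
B = -1642 (B = -280 - 1362 = -1642)
(B + k(I, -44)) + 29² = (-1642 + (16 - 1*22²)) + 29² = (-1642 + (16 - 1*484)) + 841 = (-1642 + (16 - 484)) + 841 = (-1642 - 468) + 841 = -2110 + 841 = -1269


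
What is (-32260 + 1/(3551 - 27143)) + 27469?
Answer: -113029273/23592 ≈ -4791.0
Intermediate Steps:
(-32260 + 1/(3551 - 27143)) + 27469 = (-32260 + 1/(-23592)) + 27469 = (-32260 - 1/23592) + 27469 = -761077921/23592 + 27469 = -113029273/23592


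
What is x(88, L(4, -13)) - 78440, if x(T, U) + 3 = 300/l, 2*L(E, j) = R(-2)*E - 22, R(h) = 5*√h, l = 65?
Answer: -1019699/13 ≈ -78438.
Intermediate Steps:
L(E, j) = -11 + 5*I*E*√2/2 (L(E, j) = ((5*√(-2))*E - 22)/2 = ((5*(I*√2))*E - 22)/2 = ((5*I*√2)*E - 22)/2 = (5*I*E*√2 - 22)/2 = (-22 + 5*I*E*√2)/2 = -11 + 5*I*E*√2/2)
x(T, U) = 21/13 (x(T, U) = -3 + 300/65 = -3 + 300*(1/65) = -3 + 60/13 = 21/13)
x(88, L(4, -13)) - 78440 = 21/13 - 78440 = -1019699/13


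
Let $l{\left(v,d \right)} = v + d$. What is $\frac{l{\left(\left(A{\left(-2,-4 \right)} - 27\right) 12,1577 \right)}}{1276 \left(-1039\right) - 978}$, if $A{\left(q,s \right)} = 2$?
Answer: $- \frac{1277}{1326742} \approx -0.00096251$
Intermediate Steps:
$l{\left(v,d \right)} = d + v$
$\frac{l{\left(\left(A{\left(-2,-4 \right)} - 27\right) 12,1577 \right)}}{1276 \left(-1039\right) - 978} = \frac{1577 + \left(2 - 27\right) 12}{1276 \left(-1039\right) - 978} = \frac{1577 - 300}{-1325764 - 978} = \frac{1577 - 300}{-1326742} = 1277 \left(- \frac{1}{1326742}\right) = - \frac{1277}{1326742}$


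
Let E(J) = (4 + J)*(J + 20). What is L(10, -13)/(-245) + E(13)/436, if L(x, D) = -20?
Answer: 29233/21364 ≈ 1.3683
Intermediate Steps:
E(J) = (4 + J)*(20 + J)
L(10, -13)/(-245) + E(13)/436 = -20/(-245) + (80 + 13**2 + 24*13)/436 = -20*(-1/245) + (80 + 169 + 312)*(1/436) = 4/49 + 561*(1/436) = 4/49 + 561/436 = 29233/21364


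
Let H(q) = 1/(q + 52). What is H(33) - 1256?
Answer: -106759/85 ≈ -1256.0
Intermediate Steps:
H(q) = 1/(52 + q)
H(33) - 1256 = 1/(52 + 33) - 1256 = 1/85 - 1256 = -106759/85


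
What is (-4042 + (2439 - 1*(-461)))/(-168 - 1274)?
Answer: 571/721 ≈ 0.79196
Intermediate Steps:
(-4042 + (2439 - 1*(-461)))/(-168 - 1274) = (-4042 + (2439 + 461))/(-1442) = (-4042 + 2900)*(-1/1442) = -1142*(-1/1442) = 571/721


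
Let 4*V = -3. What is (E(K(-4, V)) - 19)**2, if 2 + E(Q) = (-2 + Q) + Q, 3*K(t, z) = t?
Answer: 5929/9 ≈ 658.78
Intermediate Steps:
V = -3/4 (V = (1/4)*(-3) = -3/4 ≈ -0.75000)
K(t, z) = t/3
E(Q) = -4 + 2*Q (E(Q) = -2 + ((-2 + Q) + Q) = -2 + (-2 + 2*Q) = -4 + 2*Q)
(E(K(-4, V)) - 19)**2 = ((-4 + 2*((1/3)*(-4))) - 19)**2 = ((-4 + 2*(-4/3)) - 19)**2 = ((-4 - 8/3) - 19)**2 = (-20/3 - 19)**2 = (-77/3)**2 = 5929/9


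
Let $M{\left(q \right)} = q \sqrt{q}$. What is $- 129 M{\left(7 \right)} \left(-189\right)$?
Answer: $170667 \sqrt{7} \approx 4.5154 \cdot 10^{5}$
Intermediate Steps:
$M{\left(q \right)} = q^{\frac{3}{2}}$
$- 129 M{\left(7 \right)} \left(-189\right) = - 129 \cdot 7^{\frac{3}{2}} \left(-189\right) = - 129 \cdot 7 \sqrt{7} \left(-189\right) = - 903 \sqrt{7} \left(-189\right) = 170667 \sqrt{7}$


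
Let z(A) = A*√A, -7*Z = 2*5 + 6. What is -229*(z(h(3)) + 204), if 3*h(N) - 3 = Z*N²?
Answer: -46716 + 9389*I*√287/49 ≈ -46716.0 + 3246.1*I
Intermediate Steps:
Z = -16/7 (Z = -(2*5 + 6)/7 = -(10 + 6)/7 = -⅐*16 = -16/7 ≈ -2.2857)
h(N) = 1 - 16*N²/21 (h(N) = 1 + (-16*N²/7)/3 = 1 - 16*N²/21)
z(A) = A^(3/2)
-229*(z(h(3)) + 204) = -229*((1 - 16/21*3²)^(3/2) + 204) = -229*((1 - 16/21*9)^(3/2) + 204) = -229*((1 - 48/7)^(3/2) + 204) = -229*((-41/7)^(3/2) + 204) = -229*(-41*I*√287/49 + 204) = -229*(204 - 41*I*√287/49) = -46716 + 9389*I*√287/49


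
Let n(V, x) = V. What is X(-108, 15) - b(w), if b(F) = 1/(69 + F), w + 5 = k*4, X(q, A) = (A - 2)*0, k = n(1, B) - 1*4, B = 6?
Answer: -1/52 ≈ -0.019231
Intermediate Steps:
k = -3 (k = 1 - 1*4 = 1 - 4 = -3)
X(q, A) = 0 (X(q, A) = (-2 + A)*0 = 0)
w = -17 (w = -5 - 3*4 = -5 - 12 = -17)
X(-108, 15) - b(w) = 0 - 1/(69 - 17) = 0 - 1/52 = -1/52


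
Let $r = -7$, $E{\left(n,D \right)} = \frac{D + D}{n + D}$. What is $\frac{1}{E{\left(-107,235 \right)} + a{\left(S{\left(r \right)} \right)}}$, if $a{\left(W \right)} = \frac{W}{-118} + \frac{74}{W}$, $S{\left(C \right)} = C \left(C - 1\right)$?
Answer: $\frac{26432}{119439} \approx 0.2213$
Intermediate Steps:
$E{\left(n,D \right)} = \frac{2 D}{D + n}$
$S{\left(C \right)} = C \left(-1 + C\right)$
$a{\left(W \right)} = \frac{74}{W} - \frac{W}{118}$ ($a{\left(W \right)} = W \left(- \frac{1}{118}\right) + \frac{74}{W} = - \frac{W}{118} + \frac{74}{W} = \frac{74}{W} - \frac{W}{118}$)
$\frac{1}{E{\left(-107,235 \right)} + a{\left(S{\left(r \right)} \right)}} = \frac{1}{2 \cdot 235 \frac{1}{235 - 107} + \left(\frac{74}{\left(-7\right) \left(-1 - 7\right)} - \frac{\left(-7\right) \left(-1 - 7\right)}{118}\right)} = \frac{1}{2 \cdot 235 \cdot \frac{1}{128} + \left(\frac{74}{\left(-7\right) \left(-8\right)} - \frac{\left(-7\right) \left(-8\right)}{118}\right)} = \frac{1}{2 \cdot 235 \cdot \frac{1}{128} + \left(\frac{74}{56} - \frac{28}{59}\right)} = \frac{1}{\frac{235}{64} + \left(74 \cdot \frac{1}{56} - \frac{28}{59}\right)} = \frac{1}{\frac{235}{64} + \left(\frac{37}{28} - \frac{28}{59}\right)} = \frac{1}{\frac{235}{64} + \frac{1399}{1652}} = \frac{1}{\frac{119439}{26432}} = \frac{26432}{119439}$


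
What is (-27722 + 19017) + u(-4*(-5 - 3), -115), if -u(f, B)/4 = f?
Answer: -8833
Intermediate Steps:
u(f, B) = -4*f
(-27722 + 19017) + u(-4*(-5 - 3), -115) = (-27722 + 19017) - (-16)*(-5 - 3) = -8705 - (-16)*(-8) = -8705 - 4*32 = -8705 - 128 = -8833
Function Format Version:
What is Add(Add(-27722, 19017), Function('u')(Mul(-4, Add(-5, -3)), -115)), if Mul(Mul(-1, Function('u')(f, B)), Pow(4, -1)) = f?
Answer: -8833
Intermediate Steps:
Function('u')(f, B) = Mul(-4, f)
Add(Add(-27722, 19017), Function('u')(Mul(-4, Add(-5, -3)), -115)) = Add(Add(-27722, 19017), Mul(-4, Mul(-4, Add(-5, -3)))) = Add(-8705, Mul(-4, Mul(-4, -8))) = Add(-8705, Mul(-4, 32)) = Add(-8705, -128) = -8833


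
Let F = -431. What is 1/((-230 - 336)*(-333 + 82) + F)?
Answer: 1/141635 ≈ 7.0604e-6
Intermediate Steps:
1/((-230 - 336)*(-333 + 82) + F) = 1/((-230 - 336)*(-333 + 82) - 431) = 1/(-566*(-251) - 431) = 1/(142066 - 431) = 1/141635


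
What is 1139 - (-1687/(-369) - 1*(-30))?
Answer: 407534/369 ≈ 1104.4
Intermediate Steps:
1139 - (-1687/(-369) - 1*(-30)) = 1139 - (-1687*(-1/369) + 30) = 1139 - (1687/369 + 30) = 1139 - 1*12757/369 = 1139 - 12757/369 = 407534/369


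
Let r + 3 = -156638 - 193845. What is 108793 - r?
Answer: 459279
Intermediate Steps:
r = -350486 (r = -3 + (-156638 - 193845) = -3 - 350483 = -350486)
108793 - r = 108793 - 1*(-350486) = 108793 + 350486 = 459279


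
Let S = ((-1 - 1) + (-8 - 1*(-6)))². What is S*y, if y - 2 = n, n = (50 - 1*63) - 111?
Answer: -1952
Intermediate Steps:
n = -124 (n = (50 - 63) - 111 = -13 - 111 = -124)
y = -122 (y = 2 - 124 = -122)
S = 16 (S = (-2 + (-8 + 6))² = (-2 - 2)² = (-4)² = 16)
S*y = 16*(-122) = -1952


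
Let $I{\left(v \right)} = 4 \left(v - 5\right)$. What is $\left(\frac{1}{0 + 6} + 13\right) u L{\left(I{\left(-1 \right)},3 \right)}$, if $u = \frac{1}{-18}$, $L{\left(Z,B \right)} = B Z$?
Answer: $\frac{158}{3} \approx 52.667$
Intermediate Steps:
$I{\left(v \right)} = -20 + 4 v$ ($I{\left(v \right)} = 4 \left(-5 + v\right) = -20 + 4 v$)
$u = - \frac{1}{18} \approx -0.055556$
$\left(\frac{1}{0 + 6} + 13\right) u L{\left(I{\left(-1 \right)},3 \right)} = \left(\frac{1}{0 + 6} + 13\right) \left(- \frac{1}{18}\right) 3 \left(-20 + 4 \left(-1\right)\right) = \left(\frac{1}{6} + 13\right) \left(- \frac{1}{18}\right) 3 \left(-20 - 4\right) = \left(\frac{1}{6} + 13\right) \left(- \frac{1}{18}\right) 3 \left(-24\right) = \frac{79}{6} \left(- \frac{1}{18}\right) \left(-72\right) = \left(- \frac{79}{108}\right) \left(-72\right) = \frac{158}{3}$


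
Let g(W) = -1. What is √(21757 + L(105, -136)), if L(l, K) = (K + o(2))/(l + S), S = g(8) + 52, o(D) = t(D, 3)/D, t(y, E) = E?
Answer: √529457370/156 ≈ 147.50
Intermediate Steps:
o(D) = 3/D
S = 51 (S = -1 + 52 = 51)
L(l, K) = (3/2 + K)/(51 + l) (L(l, K) = (K + 3/2)/(l + 51) = (K + 3*(½))/(51 + l) = (K + 3/2)/(51 + l) = (3/2 + K)/(51 + l))
√(21757 + L(105, -136)) = √(21757 + (3/2 - 136)/(51 + 105)) = √(21757 - 269/2/156) = √(21757 + (1/156)*(-269/2)) = √(21757 - 269/312) = √(6787915/312) = √529457370/156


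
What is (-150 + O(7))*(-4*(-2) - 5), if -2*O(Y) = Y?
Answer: -921/2 ≈ -460.50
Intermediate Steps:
O(Y) = -Y/2
(-150 + O(7))*(-4*(-2) - 5) = (-150 - ½*7)*(-4*(-2) - 5) = (-150 - 7/2)*(8 - 5) = -307/2*3 = -921/2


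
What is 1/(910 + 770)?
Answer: 1/1680 ≈ 0.00059524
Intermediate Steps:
1/(910 + 770) = 1/1680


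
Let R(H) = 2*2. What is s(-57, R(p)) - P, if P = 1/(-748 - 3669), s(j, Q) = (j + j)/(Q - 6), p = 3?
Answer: 251770/4417 ≈ 57.000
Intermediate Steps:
R(H) = 4
s(j, Q) = 2*j/(-6 + Q) (s(j, Q) = (2*j)/(-6 + Q) = 2*j/(-6 + Q))
P = -1/4417 (P = 1/(-4417) = -1/4417 ≈ -0.00022640)
s(-57, R(p)) - P = 2*(-57)/(-6 + 4) - 1*(-1/4417) = 2*(-57)/(-2) + 1/4417 = 2*(-57)*(-½) + 1/4417 = 57 + 1/4417 = 251770/4417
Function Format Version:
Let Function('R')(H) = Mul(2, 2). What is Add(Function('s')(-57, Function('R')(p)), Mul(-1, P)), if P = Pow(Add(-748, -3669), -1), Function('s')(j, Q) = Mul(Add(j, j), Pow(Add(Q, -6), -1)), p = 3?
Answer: Rational(251770, 4417) ≈ 57.000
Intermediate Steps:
Function('R')(H) = 4
Function('s')(j, Q) = Mul(2, j, Pow(Add(-6, Q), -1)) (Function('s')(j, Q) = Mul(Mul(2, j), Pow(Add(-6, Q), -1)) = Mul(2, j, Pow(Add(-6, Q), -1)))
P = Rational(-1, 4417) (P = Pow(-4417, -1) = Rational(-1, 4417) ≈ -0.00022640)
Add(Function('s')(-57, Function('R')(p)), Mul(-1, P)) = Add(Mul(2, -57, Pow(Add(-6, 4), -1)), Mul(-1, Rational(-1, 4417))) = Add(Mul(2, -57, Pow(-2, -1)), Rational(1, 4417)) = Add(Mul(2, -57, Rational(-1, 2)), Rational(1, 4417)) = Add(57, Rational(1, 4417)) = Rational(251770, 4417)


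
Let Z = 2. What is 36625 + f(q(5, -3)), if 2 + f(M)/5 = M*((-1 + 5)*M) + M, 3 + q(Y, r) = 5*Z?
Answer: 37630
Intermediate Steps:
q(Y, r) = 7 (q(Y, r) = -3 + 5*2 = -3 + 10 = 7)
f(M) = -10 + 5*M + 20*M² (f(M) = -10 + 5*(M*((-1 + 5)*M) + M) = -10 + 5*(M*(4*M) + M) = -10 + 5*(4*M² + M) = -10 + 5*(M + 4*M²) = -10 + (5*M + 20*M²) = -10 + 5*M + 20*M²)
36625 + f(q(5, -3)) = 36625 + (-10 + 5*7 + 20*7²) = 36625 + (-10 + 35 + 20*49) = 36625 + (-10 + 35 + 980) = 36625 + 1005 = 37630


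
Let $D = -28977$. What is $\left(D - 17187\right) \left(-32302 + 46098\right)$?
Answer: $-636878544$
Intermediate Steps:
$\left(D - 17187\right) \left(-32302 + 46098\right) = \left(-28977 - 17187\right) \left(-32302 + 46098\right) = \left(-46164\right) 13796 = -636878544$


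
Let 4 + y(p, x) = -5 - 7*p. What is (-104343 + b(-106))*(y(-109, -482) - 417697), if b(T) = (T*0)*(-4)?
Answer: 43505083449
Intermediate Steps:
y(p, x) = -9 - 7*p (y(p, x) = -4 + (-5 - 7*p) = -9 - 7*p)
b(T) = 0 (b(T) = 0*(-4) = 0)
(-104343 + b(-106))*(y(-109, -482) - 417697) = (-104343 + 0)*((-9 - 7*(-109)) - 417697) = -104343*((-9 + 763) - 417697) = -104343*(754 - 417697) = -104343*(-416943) = 43505083449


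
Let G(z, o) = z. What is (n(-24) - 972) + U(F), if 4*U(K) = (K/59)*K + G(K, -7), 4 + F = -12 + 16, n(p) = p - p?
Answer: -972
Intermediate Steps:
n(p) = 0
F = 0 (F = -4 + (-12 + 16) = -4 + 4 = 0)
U(K) = K/4 + K²/236 (U(K) = ((K/59)*K + K)/4 = (K²/59 + K)/4 = (K + K²/59)/4 = K/4 + K²/236)
(n(-24) - 972) + U(F) = (0 - 972) + (1/236)*0*(59 + 0) = -972 + (1/236)*0*59 = -972 + 0 = -972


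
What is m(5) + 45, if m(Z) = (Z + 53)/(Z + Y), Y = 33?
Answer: 884/19 ≈ 46.526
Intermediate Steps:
m(Z) = (53 + Z)/(33 + Z) (m(Z) = (Z + 53)/(Z + 33) = (53 + Z)/(33 + Z))
m(5) + 45 = (53 + 5)/(33 + 5) + 45 = 58/38 + 45 = (1/38)*58 + 45 = 29/19 + 45 = 884/19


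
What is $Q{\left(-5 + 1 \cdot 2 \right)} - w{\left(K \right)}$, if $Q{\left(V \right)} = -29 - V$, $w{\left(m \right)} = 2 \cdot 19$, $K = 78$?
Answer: $-64$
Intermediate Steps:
$w{\left(m \right)} = 38$
$Q{\left(-5 + 1 \cdot 2 \right)} - w{\left(K \right)} = \left(-29 - \left(-5 + 1 \cdot 2\right)\right) - 38 = \left(-29 - \left(-5 + 2\right)\right) - 38 = \left(-29 - -3\right) - 38 = \left(-29 + 3\right) - 38 = -26 - 38 = -64$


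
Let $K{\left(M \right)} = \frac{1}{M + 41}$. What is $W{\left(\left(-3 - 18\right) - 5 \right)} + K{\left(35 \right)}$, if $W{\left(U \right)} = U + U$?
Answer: $- \frac{3951}{76} \approx -51.987$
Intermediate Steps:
$K{\left(M \right)} = \frac{1}{41 + M}$
$W{\left(U \right)} = 2 U$
$W{\left(\left(-3 - 18\right) - 5 \right)} + K{\left(35 \right)} = 2 \left(\left(-3 - 18\right) - 5\right) + \frac{1}{41 + 35} = 2 \left(-21 - 5\right) + \frac{1}{76} = 2 \left(-26\right) + \frac{1}{76} = -52 + \frac{1}{76} = - \frac{3951}{76}$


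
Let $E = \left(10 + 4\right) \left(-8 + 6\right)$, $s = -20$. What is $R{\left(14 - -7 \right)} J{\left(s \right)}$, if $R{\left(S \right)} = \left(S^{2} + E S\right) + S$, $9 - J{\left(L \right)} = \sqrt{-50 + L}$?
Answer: $-1134 + 126 i \sqrt{70} \approx -1134.0 + 1054.2 i$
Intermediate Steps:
$E = -28$ ($E = 14 \left(-2\right) = -28$)
$J{\left(L \right)} = 9 - \sqrt{-50 + L}$
$R{\left(S \right)} = S^{2} - 27 S$ ($R{\left(S \right)} = \left(S^{2} - 28 S\right) + S = S^{2} - 27 S$)
$R{\left(14 - -7 \right)} J{\left(s \right)} = \left(14 - -7\right) \left(-27 + \left(14 - -7\right)\right) \left(9 - \sqrt{-50 - 20}\right) = \left(14 + 7\right) \left(-27 + \left(14 + 7\right)\right) \left(9 - \sqrt{-70}\right) = 21 \left(-27 + 21\right) \left(9 - i \sqrt{70}\right) = 21 \left(-6\right) \left(9 - i \sqrt{70}\right) = - 126 \left(9 - i \sqrt{70}\right) = -1134 + 126 i \sqrt{70}$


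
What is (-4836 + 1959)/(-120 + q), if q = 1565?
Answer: -2877/1445 ≈ -1.9910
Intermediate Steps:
(-4836 + 1959)/(-120 + q) = (-4836 + 1959)/(-120 + 1565) = -2877/1445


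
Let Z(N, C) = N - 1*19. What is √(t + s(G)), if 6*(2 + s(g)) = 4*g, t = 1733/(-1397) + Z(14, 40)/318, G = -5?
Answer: I*√144497971354/148082 ≈ 2.567*I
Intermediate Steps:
Z(N, C) = -19 + N (Z(N, C) = N - 19 = -19 + N)
t = -558079/444246 (t = 1733/(-1397) + (-19 + 14)/318 = 1733*(-1/1397) - 5*1/318 = -1733/1397 - 5/318 = -558079/444246 ≈ -1.2562)
s(g) = -2 + 2*g/3 (s(g) = -2 + (4*g)/6 = -2 + 2*g/3)
√(t + s(G)) = √(-558079/444246 + (-2 + (⅔)*(-5))) = √(-558079/444246 + (-2 - 10/3)) = √(-558079/444246 - 16/3) = √(-975797/148082) = I*√144497971354/148082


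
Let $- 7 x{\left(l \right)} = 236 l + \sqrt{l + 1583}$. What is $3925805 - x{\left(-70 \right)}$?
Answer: $3923445 + \frac{\sqrt{1513}}{7} \approx 3.9235 \cdot 10^{6}$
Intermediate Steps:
$x{\left(l \right)} = - \frac{236 l}{7} - \frac{\sqrt{1583 + l}}{7}$ ($x{\left(l \right)} = - \frac{236 l + \sqrt{l + 1583}}{7} = - \frac{236 l + \sqrt{1583 + l}}{7} = - \frac{\sqrt{1583 + l} + 236 l}{7} = - \frac{236 l}{7} - \frac{\sqrt{1583 + l}}{7}$)
$3925805 - x{\left(-70 \right)} = 3925805 - \left(\left(- \frac{236}{7}\right) \left(-70\right) - \frac{\sqrt{1583 - 70}}{7}\right) = 3925805 - \left(2360 - \frac{\sqrt{1513}}{7}\right) = 3923445 + \frac{\sqrt{1513}}{7}$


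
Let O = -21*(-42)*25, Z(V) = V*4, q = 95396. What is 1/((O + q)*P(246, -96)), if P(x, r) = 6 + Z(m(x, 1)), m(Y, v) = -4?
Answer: -1/1174460 ≈ -8.5146e-7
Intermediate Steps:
Z(V) = 4*V
P(x, r) = -10 (P(x, r) = 6 + 4*(-4) = 6 - 16 = -10)
O = 22050 (O = 882*25 = 22050)
1/((O + q)*P(246, -96)) = 1/((22050 + 95396)*(-10)) = -⅒/117446 = (1/117446)*(-⅒) = -1/1174460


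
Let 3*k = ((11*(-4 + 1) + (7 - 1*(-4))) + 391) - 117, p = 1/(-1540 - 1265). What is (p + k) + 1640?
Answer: 4835819/2805 ≈ 1724.0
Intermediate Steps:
p = -1/2805 (p = 1/(-2805) = -1/2805 ≈ -0.00035651)
k = 84 (k = (((11*(-4 + 1) + (7 - 1*(-4))) + 391) - 117)/3 = (((11*(-3) + (7 + 4)) + 391) - 117)/3 = (((-33 + 11) + 391) - 117)/3 = ((-22 + 391) - 117)/3 = (369 - 117)/3 = (1/3)*252 = 84)
(p + k) + 1640 = (-1/2805 + 84) + 1640 = 235619/2805 + 1640 = 4835819/2805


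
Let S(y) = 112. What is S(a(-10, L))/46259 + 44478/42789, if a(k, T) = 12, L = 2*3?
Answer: 687433390/659792117 ≈ 1.0419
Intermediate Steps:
L = 6
S(a(-10, L))/46259 + 44478/42789 = 112/46259 + 44478/42789 = 112*(1/46259) + 44478*(1/42789) = 112/46259 + 14826/14263 = 687433390/659792117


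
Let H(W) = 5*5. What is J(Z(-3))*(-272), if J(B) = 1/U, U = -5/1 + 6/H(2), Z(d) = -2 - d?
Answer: 400/7 ≈ 57.143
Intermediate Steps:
H(W) = 25
U = -119/25 (U = -5/1 + 6/25 = -5*1 + 6*(1/25) = -5 + 6/25 = -119/25 ≈ -4.7600)
J(B) = -25/119 (J(B) = 1/(-119/25) = -25/119)
J(Z(-3))*(-272) = -25/119*(-272) = 400/7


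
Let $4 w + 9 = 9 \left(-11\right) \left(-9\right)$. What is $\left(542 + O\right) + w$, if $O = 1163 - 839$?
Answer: $\frac{2173}{2} \approx 1086.5$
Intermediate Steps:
$O = 324$
$w = \frac{441}{2}$ ($w = - \frac{9}{4} + \frac{9 \left(-11\right) \left(-9\right)}{4} = - \frac{9}{4} + \frac{\left(-99\right) \left(-9\right)}{4} = - \frac{9}{4} + \frac{1}{4} \cdot 891 = - \frac{9}{4} + \frac{891}{4} = \frac{441}{2} \approx 220.5$)
$\left(542 + O\right) + w = \left(542 + 324\right) + \frac{441}{2} = 866 + \frac{441}{2} = \frac{2173}{2}$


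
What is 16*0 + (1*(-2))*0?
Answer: 0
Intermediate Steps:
16*0 + (1*(-2))*0 = 0 - 2*0 = 0 + 0 = 0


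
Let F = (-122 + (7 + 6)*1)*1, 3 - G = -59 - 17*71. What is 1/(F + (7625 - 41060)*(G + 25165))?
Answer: -1/883820899 ≈ -1.1315e-9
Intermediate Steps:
G = 1269 (G = 3 - (-59 - 17*71) = 3 - (-59 - 1207) = 3 - 1*(-1266) = 3 + 1266 = 1269)
F = -109 (F = (-122 + 13*1)*1 = (-122 + 13)*1 = -109*1 = -109)
1/(F + (7625 - 41060)*(G + 25165)) = 1/(-109 + (7625 - 41060)*(1269 + 25165)) = 1/(-109 - 33435*26434) = 1/(-109 - 883820790) = 1/(-883820899) = -1/883820899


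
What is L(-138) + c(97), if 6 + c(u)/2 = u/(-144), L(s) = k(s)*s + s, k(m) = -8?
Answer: 68591/72 ≈ 952.65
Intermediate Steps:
L(s) = -7*s (L(s) = -8*s + s = -7*s)
c(u) = -12 - u/72 (c(u) = -12 + 2*(u/(-144)) = -12 + 2*(u*(-1/144)) = -12 + 2*(-u/144) = -12 - u/72)
L(-138) + c(97) = -7*(-138) + (-12 - 1/72*97) = 966 + (-12 - 97/72) = 966 - 961/72 = 68591/72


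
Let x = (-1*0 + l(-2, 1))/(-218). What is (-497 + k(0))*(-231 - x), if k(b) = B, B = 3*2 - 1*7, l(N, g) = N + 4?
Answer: 12538644/109 ≈ 1.1503e+5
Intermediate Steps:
l(N, g) = 4 + N
B = -1 (B = 6 - 7 = -1)
x = -1/109 (x = (-1*0 + (4 - 2))/(-218) = (0 + 2)*(-1/218) = 2*(-1/218) = -1/109 ≈ -0.0091743)
k(b) = -1
(-497 + k(0))*(-231 - x) = (-497 - 1)*(-231 - 1*(-1/109)) = -498*(-231 + 1/109) = -498*(-25178/109) = 12538644/109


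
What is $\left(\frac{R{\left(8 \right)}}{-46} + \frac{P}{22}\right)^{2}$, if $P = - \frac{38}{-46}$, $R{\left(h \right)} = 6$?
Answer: $\frac{2209}{256036} \approx 0.0086277$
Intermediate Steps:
$P = \frac{19}{23}$ ($P = \left(-38\right) \left(- \frac{1}{46}\right) = \frac{19}{23} \approx 0.82609$)
$\left(\frac{R{\left(8 \right)}}{-46} + \frac{P}{22}\right)^{2} = \left(\frac{6}{-46} + \frac{19}{23 \cdot 22}\right)^{2} = \left(6 \left(- \frac{1}{46}\right) + \frac{19}{23} \cdot \frac{1}{22}\right)^{2} = \left(- \frac{3}{23} + \frac{19}{506}\right)^{2} = \left(- \frac{47}{506}\right)^{2} = \frac{2209}{256036}$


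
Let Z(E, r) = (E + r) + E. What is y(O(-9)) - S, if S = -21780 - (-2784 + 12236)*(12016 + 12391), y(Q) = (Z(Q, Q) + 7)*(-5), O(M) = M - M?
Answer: 230716709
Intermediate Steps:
Z(E, r) = r + 2*E
O(M) = 0
y(Q) = -35 - 15*Q (y(Q) = ((Q + 2*Q) + 7)*(-5) = (3*Q + 7)*(-5) = (7 + 3*Q)*(-5) = -35 - 15*Q)
S = -230716744 (S = -21780 - 9452*24407 = -21780 - 1*230694964 = -21780 - 230694964 = -230716744)
y(O(-9)) - S = (-35 - 15*0) - 1*(-230716744) = (-35 + 0) + 230716744 = -35 + 230716744 = 230716709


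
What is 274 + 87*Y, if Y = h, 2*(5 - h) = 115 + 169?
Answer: -11645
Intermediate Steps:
h = -137 (h = 5 - (115 + 169)/2 = 5 - 1/2*284 = 5 - 142 = -137)
Y = -137
274 + 87*Y = 274 + 87*(-137) = 274 - 11919 = -11645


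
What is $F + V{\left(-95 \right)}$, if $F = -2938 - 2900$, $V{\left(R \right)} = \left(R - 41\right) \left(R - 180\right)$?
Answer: $31562$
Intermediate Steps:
$V{\left(R \right)} = \left(-180 + R\right) \left(-41 + R\right)$ ($V{\left(R \right)} = \left(-41 + R\right) \left(-180 + R\right) = \left(-180 + R\right) \left(-41 + R\right)$)
$F = -5838$ ($F = -2938 - 2900 = -5838$)
$F + V{\left(-95 \right)} = -5838 + \left(7380 + \left(-95\right)^{2} - -20995\right) = -5838 + \left(7380 + 9025 + 20995\right) = -5838 + 37400 = 31562$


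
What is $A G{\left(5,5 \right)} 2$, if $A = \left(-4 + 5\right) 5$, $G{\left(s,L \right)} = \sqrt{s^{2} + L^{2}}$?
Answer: $50 \sqrt{2} \approx 70.711$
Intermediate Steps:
$G{\left(s,L \right)} = \sqrt{L^{2} + s^{2}}$
$A = 5$ ($A = 1 \cdot 5 = 5$)
$A G{\left(5,5 \right)} 2 = 5 \sqrt{5^{2} + 5^{2}} \cdot 2 = 5 \sqrt{25 + 25} \cdot 2 = 5 \sqrt{50} \cdot 2 = 5 \cdot 5 \sqrt{2} \cdot 2 = 25 \sqrt{2} \cdot 2 = 50 \sqrt{2}$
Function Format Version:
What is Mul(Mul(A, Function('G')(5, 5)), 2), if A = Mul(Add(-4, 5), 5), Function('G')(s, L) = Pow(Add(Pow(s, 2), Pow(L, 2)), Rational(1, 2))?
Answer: Mul(50, Pow(2, Rational(1, 2))) ≈ 70.711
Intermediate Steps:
Function('G')(s, L) = Pow(Add(Pow(L, 2), Pow(s, 2)), Rational(1, 2))
A = 5 (A = Mul(1, 5) = 5)
Mul(Mul(A, Function('G')(5, 5)), 2) = Mul(Mul(5, Pow(Add(Pow(5, 2), Pow(5, 2)), Rational(1, 2))), 2) = Mul(Mul(5, Pow(Add(25, 25), Rational(1, 2))), 2) = Mul(Mul(5, Pow(50, Rational(1, 2))), 2) = Mul(Mul(5, Mul(5, Pow(2, Rational(1, 2)))), 2) = Mul(Mul(25, Pow(2, Rational(1, 2))), 2) = Mul(50, Pow(2, Rational(1, 2)))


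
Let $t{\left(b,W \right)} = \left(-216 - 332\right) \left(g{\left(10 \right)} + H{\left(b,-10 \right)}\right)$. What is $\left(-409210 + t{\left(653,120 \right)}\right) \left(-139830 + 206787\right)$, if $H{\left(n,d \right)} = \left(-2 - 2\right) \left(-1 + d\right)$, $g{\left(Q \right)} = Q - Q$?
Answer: $-29013941154$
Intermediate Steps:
$g{\left(Q \right)} = 0$
$H{\left(n,d \right)} = 4 - 4 d$ ($H{\left(n,d \right)} = - 4 \left(-1 + d\right) = 4 - 4 d$)
$t{\left(b,W \right)} = -24112$ ($t{\left(b,W \right)} = \left(-216 - 332\right) \left(0 + \left(4 - -40\right)\right) = - 548 \left(0 + \left(4 + 40\right)\right) = - 548 \left(0 + 44\right) = \left(-548\right) 44 = -24112$)
$\left(-409210 + t{\left(653,120 \right)}\right) \left(-139830 + 206787\right) = \left(-409210 - 24112\right) \left(-139830 + 206787\right) = \left(-433322\right) 66957 = -29013941154$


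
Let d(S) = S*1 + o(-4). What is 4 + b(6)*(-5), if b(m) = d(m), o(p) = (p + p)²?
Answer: -346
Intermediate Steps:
o(p) = 4*p² (o(p) = (2*p)² = 4*p²)
d(S) = 64 + S (d(S) = S*1 + 4*(-4)² = S + 4*16 = S + 64 = 64 + S)
b(m) = 64 + m
4 + b(6)*(-5) = 4 + (64 + 6)*(-5) = 4 + 70*(-5) = 4 - 350 = -346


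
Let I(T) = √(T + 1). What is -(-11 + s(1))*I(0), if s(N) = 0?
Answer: 11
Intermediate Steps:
I(T) = √(1 + T)
-(-11 + s(1))*I(0) = -(-11 + 0)*√(1 + 0) = -(-11)*√1 = -(-11) = -1*(-11) = 11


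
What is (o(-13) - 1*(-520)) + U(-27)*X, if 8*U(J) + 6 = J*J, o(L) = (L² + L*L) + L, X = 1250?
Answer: 455255/4 ≈ 1.1381e+5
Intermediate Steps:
o(L) = L + 2*L² (o(L) = (L² + L²) + L = 2*L² + L = L + 2*L²)
U(J) = -¾ + J²/8 (U(J) = -¾ + (J*J)/8 = -¾ + J²/8)
(o(-13) - 1*(-520)) + U(-27)*X = (-13*(1 + 2*(-13)) - 1*(-520)) + (-¾ + (⅛)*(-27)²)*1250 = (-13*(1 - 26) + 520) + (-¾ + (⅛)*729)*1250 = (-13*(-25) + 520) + (-¾ + 729/8)*1250 = (325 + 520) + (723/8)*1250 = 845 + 451875/4 = 455255/4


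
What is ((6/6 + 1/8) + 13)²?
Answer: 12769/64 ≈ 199.52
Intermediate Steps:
((6/6 + 1/8) + 13)² = ((6*(⅙) + 1*(⅛)) + 13)² = ((1 + ⅛) + 13)² = (9/8 + 13)² = (113/8)² = 12769/64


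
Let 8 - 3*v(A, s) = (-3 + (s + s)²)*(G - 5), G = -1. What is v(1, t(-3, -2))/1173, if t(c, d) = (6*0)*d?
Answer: -10/3519 ≈ -0.0028417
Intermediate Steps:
t(c, d) = 0 (t(c, d) = 0*d = 0)
v(A, s) = -10/3 + 8*s² (v(A, s) = 8/3 - (-3 + (s + s)²)*(-1 - 5)/3 = 8/3 - (-3 + (2*s)²)*(-6)/3 = 8/3 - (-3 + 4*s²)*(-6)/3 = 8/3 - (18 - 24*s²)/3 = 8/3 + (-6 + 8*s²) = -10/3 + 8*s²)
v(1, t(-3, -2))/1173 = (-10/3 + 8*0²)/1173 = (-10/3 + 8*0)*(1/1173) = (-10/3 + 0)*(1/1173) = -10/3*1/1173 = -10/3519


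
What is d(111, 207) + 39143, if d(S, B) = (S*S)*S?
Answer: 1406774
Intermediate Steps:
d(S, B) = S³ (d(S, B) = S²*S = S³)
d(111, 207) + 39143 = 111³ + 39143 = 1367631 + 39143 = 1406774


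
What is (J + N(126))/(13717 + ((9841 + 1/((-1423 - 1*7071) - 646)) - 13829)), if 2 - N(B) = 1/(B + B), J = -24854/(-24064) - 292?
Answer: -500517246895/16851275372736 ≈ -0.029702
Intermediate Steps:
J = -3500917/12032 (J = -24854*(-1/24064) - 292 = 12427/12032 - 292 = -3500917/12032 ≈ -290.97)
N(B) = 2 - 1/(2*B) (N(B) = 2 - 1/(B + B) = 2 - 1/(2*B))
(J + N(126))/(13717 + ((9841 + 1/((-1423 - 1*7071) - 646)) - 13829)) = (-3500917/12032 + (2 - ½/126))/(13717 + ((9841 + 1/((-1423 - 1*7071) - 646)) - 13829)) = (-3500917/12032 + (2 - ½*1/126))/(13717 + ((9841 + 1/((-1423 - 7071) - 646)) - 13829)) = (-3500917/12032 + (2 - 1/252))/(13717 + ((9841 + 1/(-8494 - 646)) - 13829)) = (-3500917/12032 + 503/252)/(13717 + ((9841 + 1/(-9140)) - 13829)) = -219044747/(758016*(13717 + ((9841 - 1/9140) - 13829))) = -219044747/(758016*(13717 + (89946739/9140 - 13829))) = -219044747/(758016*(13717 - 36450321/9140)) = -219044747/(758016*88923059/9140) = -219044747/758016*9140/88923059 = -500517246895/16851275372736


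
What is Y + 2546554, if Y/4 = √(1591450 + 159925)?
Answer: 2546554 + 20*√70055 ≈ 2.5518e+6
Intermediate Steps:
Y = 20*√70055 (Y = 4*√(1591450 + 159925) = 4*√1751375 = 4*(5*√70055) = 20*√70055 ≈ 5293.6)
Y + 2546554 = 20*√70055 + 2546554 = 2546554 + 20*√70055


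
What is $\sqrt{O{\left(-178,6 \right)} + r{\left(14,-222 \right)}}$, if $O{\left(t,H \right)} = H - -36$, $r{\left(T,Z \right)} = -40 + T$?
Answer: $4$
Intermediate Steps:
$O{\left(t,H \right)} = 36 + H$ ($O{\left(t,H \right)} = H + 36 = 36 + H$)
$\sqrt{O{\left(-178,6 \right)} + r{\left(14,-222 \right)}} = \sqrt{\left(36 + 6\right) + \left(-40 + 14\right)} = \sqrt{42 - 26} = \sqrt{16} = 4$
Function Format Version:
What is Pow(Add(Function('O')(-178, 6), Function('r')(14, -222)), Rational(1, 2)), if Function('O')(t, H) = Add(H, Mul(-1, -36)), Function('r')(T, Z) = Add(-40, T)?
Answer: 4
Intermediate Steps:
Function('O')(t, H) = Add(36, H) (Function('O')(t, H) = Add(H, 36) = Add(36, H))
Pow(Add(Function('O')(-178, 6), Function('r')(14, -222)), Rational(1, 2)) = Pow(Add(Add(36, 6), Add(-40, 14)), Rational(1, 2)) = Pow(Add(42, -26), Rational(1, 2)) = Pow(16, Rational(1, 2)) = 4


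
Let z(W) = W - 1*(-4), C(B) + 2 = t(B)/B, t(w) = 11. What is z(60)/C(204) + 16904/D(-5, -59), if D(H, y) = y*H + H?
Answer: 1462324/57565 ≈ 25.403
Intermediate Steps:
C(B) = -2 + 11/B
D(H, y) = H + H*y (D(H, y) = H*y + H = H + H*y)
z(W) = 4 + W (z(W) = W + 4 = 4 + W)
z(60)/C(204) + 16904/D(-5, -59) = (4 + 60)/(-2 + 11/204) + 16904/((-5*(1 - 59))) = 64/(-2 + 11*(1/204)) + 16904/((-5*(-58))) = 64/(-2 + 11/204) + 16904/290 = 64/(-397/204) + 16904*(1/290) = 64*(-204/397) + 8452/145 = -13056/397 + 8452/145 = 1462324/57565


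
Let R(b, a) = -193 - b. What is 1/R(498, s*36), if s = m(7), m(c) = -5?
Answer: -1/691 ≈ -0.0014472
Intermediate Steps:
s = -5
1/R(498, s*36) = 1/(-193 - 1*498) = 1/(-193 - 498) = 1/(-691) = -1/691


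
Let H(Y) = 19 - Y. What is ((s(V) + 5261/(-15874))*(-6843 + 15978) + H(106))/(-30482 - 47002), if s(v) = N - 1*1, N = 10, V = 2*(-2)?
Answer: -418546879/409993672 ≈ -1.0209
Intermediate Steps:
V = -4
s(v) = 9 (s(v) = 10 - 1*1 = 10 - 1 = 9)
((s(V) + 5261/(-15874))*(-6843 + 15978) + H(106))/(-30482 - 47002) = ((9 + 5261/(-15874))*(-6843 + 15978) + (19 - 1*106))/(-30482 - 47002) = ((9 + 5261*(-1/15874))*9135 + (19 - 106))/(-77484) = ((9 - 5261/15874)*9135 - 87)*(-1/77484) = ((137605/15874)*9135 - 87)*(-1/77484) = (1257021675/15874 - 87)*(-1/77484) = (1255640637/15874)*(-1/77484) = -418546879/409993672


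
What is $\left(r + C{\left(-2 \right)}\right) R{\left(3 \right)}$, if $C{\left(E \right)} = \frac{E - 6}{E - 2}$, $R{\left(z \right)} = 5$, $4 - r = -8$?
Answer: $70$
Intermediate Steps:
$r = 12$ ($r = 4 - -8 = 4 + 8 = 12$)
$C{\left(E \right)} = \frac{-6 + E}{-2 + E}$
$\left(r + C{\left(-2 \right)}\right) R{\left(3 \right)} = \left(12 + \frac{-6 - 2}{-2 - 2}\right) 5 = \left(12 + \frac{1}{-4} \left(-8\right)\right) 5 = \left(12 - -2\right) 5 = \left(12 + 2\right) 5 = 14 \cdot 5 = 70$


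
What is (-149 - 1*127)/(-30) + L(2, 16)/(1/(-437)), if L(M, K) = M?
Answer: -4324/5 ≈ -864.80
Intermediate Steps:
(-149 - 1*127)/(-30) + L(2, 16)/(1/(-437)) = (-149 - 1*127)/(-30) + 2/(1/(-437)) = (-149 - 127)*(-1/30) + 2/(-1/437) = -276*(-1/30) + 2*(-437) = 46/5 - 874 = -4324/5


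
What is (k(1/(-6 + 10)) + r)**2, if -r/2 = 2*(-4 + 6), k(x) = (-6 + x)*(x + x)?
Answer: 7569/64 ≈ 118.27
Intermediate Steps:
k(x) = 2*x*(-6 + x) (k(x) = (-6 + x)*(2*x) = 2*x*(-6 + x))
r = -8 (r = -4*(-4 + 6) = -4*2 = -2*4 = -8)
(k(1/(-6 + 10)) + r)**2 = (2*(-6 + 1/(-6 + 10))/(-6 + 10) - 8)**2 = (2*(-6 + 1/4)/4 - 8)**2 = (2*(1/4)*(-6 + 1/4) - 8)**2 = (2*(1/4)*(-23/4) - 8)**2 = (-23/8 - 8)**2 = (-87/8)**2 = 7569/64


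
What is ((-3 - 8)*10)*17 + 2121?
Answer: 251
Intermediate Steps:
((-3 - 8)*10)*17 + 2121 = -11*10*17 + 2121 = -110*17 + 2121 = -1870 + 2121 = 251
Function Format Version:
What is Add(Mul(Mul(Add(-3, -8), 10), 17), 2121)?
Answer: 251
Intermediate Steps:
Add(Mul(Mul(Add(-3, -8), 10), 17), 2121) = Add(Mul(Mul(-11, 10), 17), 2121) = Add(Mul(-110, 17), 2121) = Add(-1870, 2121) = 251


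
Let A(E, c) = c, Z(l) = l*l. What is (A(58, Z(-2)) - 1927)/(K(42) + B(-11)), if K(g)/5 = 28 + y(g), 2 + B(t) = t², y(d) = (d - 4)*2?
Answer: -641/213 ≈ -3.0094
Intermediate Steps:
Z(l) = l²
y(d) = -8 + 2*d (y(d) = (-4 + d)*2 = -8 + 2*d)
B(t) = -2 + t²
K(g) = 100 + 10*g (K(g) = 5*(28 + (-8 + 2*g)) = 5*(20 + 2*g) = 100 + 10*g)
(A(58, Z(-2)) - 1927)/(K(42) + B(-11)) = ((-2)² - 1927)/((100 + 10*42) + (-2 + (-11)²)) = (4 - 1927)/((100 + 420) + (-2 + 121)) = -1923/(520 + 119) = -1923/639 = -1923*1/639 = -641/213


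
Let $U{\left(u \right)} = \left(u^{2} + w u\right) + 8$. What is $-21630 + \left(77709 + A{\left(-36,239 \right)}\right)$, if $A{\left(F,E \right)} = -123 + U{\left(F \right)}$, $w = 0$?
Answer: $57260$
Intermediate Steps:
$U{\left(u \right)} = 8 + u^{2}$ ($U{\left(u \right)} = \left(u^{2} + 0 u\right) + 8 = \left(u^{2} + 0\right) + 8 = u^{2} + 8 = 8 + u^{2}$)
$A{\left(F,E \right)} = -115 + F^{2}$ ($A{\left(F,E \right)} = -123 + \left(8 + F^{2}\right) = -115 + F^{2}$)
$-21630 + \left(77709 + A{\left(-36,239 \right)}\right) = -21630 + \left(77709 - \left(115 - \left(-36\right)^{2}\right)\right) = -21630 + \left(77709 + \left(-115 + 1296\right)\right) = -21630 + \left(77709 + 1181\right) = -21630 + 78890 = 57260$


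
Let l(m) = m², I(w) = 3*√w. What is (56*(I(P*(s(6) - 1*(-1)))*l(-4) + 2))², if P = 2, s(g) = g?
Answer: 101167360 + 602112*√14 ≈ 1.0342e+8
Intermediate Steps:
(56*(I(P*(s(6) - 1*(-1)))*l(-4) + 2))² = (56*((3*√(2*(6 - 1*(-1))))*(-4)² + 2))² = (56*((3*√(2*(6 + 1)))*16 + 2))² = (56*((3*√(2*7))*16 + 2))² = (56*((3*√14)*16 + 2))² = (56*(48*√14 + 2))² = (56*(2 + 48*√14))² = (112 + 2688*√14)²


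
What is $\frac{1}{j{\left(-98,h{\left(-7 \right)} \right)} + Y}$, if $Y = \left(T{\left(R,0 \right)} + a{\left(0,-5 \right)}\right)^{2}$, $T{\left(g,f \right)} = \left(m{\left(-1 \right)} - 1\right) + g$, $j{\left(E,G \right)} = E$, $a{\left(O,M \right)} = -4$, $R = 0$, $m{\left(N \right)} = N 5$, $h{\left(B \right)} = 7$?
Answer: $\frac{1}{2} \approx 0.5$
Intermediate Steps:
$m{\left(N \right)} = 5 N$
$T{\left(g,f \right)} = -6 + g$ ($T{\left(g,f \right)} = \left(5 \left(-1\right) - 1\right) + g = \left(-5 - 1\right) + g = -6 + g$)
$Y = 100$ ($Y = \left(\left(-6 + 0\right) - 4\right)^{2} = \left(-6 - 4\right)^{2} = \left(-10\right)^{2} = 100$)
$\frac{1}{j{\left(-98,h{\left(-7 \right)} \right)} + Y} = \frac{1}{-98 + 100} = \frac{1}{2}$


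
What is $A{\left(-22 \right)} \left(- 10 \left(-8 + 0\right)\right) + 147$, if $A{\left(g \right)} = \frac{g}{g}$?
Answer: $227$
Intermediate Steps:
$A{\left(g \right)} = 1$
$A{\left(-22 \right)} \left(- 10 \left(-8 + 0\right)\right) + 147 = 1 \left(- 10 \left(-8 + 0\right)\right) + 147 = 1 \left(\left(-10\right) \left(-8\right)\right) + 147 = 1 \cdot 80 + 147 = 80 + 147 = 227$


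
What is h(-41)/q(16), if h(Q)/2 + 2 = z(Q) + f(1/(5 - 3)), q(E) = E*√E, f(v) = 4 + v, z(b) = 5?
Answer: 15/64 ≈ 0.23438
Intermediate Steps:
q(E) = E^(3/2)
h(Q) = 15 (h(Q) = -4 + 2*(5 + (4 + 1/(5 - 3))) = -4 + 2*(5 + (4 + 1/2)) = -4 + 2*(5 + (4 + ½)) = -4 + 2*(5 + 9/2) = -4 + 2*(19/2) = -4 + 19 = 15)
h(-41)/q(16) = 15/(16^(3/2)) = 15/64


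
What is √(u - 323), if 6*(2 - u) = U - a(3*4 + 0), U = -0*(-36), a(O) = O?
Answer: I*√319 ≈ 17.861*I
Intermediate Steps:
U = 0 (U = -1*0 = 0)
u = 4 (u = 2 - (0 - (3*4 + 0))/6 = 2 - (0 - (12 + 0))/6 = 2 - (0 - 1*12)/6 = 2 - (0 - 12)/6 = 2 - ⅙*(-12) = 2 + 2 = 4)
√(u - 323) = √(4 - 323) = √(-319) = I*√319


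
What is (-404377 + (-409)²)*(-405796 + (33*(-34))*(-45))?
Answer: 84241631376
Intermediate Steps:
(-404377 + (-409)²)*(-405796 + (33*(-34))*(-45)) = (-404377 + 167281)*(-405796 - 1122*(-45)) = -237096*(-405796 + 50490) = -237096*(-355306) = 84241631376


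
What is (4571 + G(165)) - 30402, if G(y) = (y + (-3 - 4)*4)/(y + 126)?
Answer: -7516684/291 ≈ -25831.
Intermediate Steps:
G(y) = (-28 + y)/(126 + y) (G(y) = (y - 7*4)/(126 + y) = (y - 28)/(126 + y) = (-28 + y)/(126 + y))
(4571 + G(165)) - 30402 = (4571 + (-28 + 165)/(126 + 165)) - 30402 = (4571 + 137/291) - 30402 = 1330298/291 - 30402 = -7516684/291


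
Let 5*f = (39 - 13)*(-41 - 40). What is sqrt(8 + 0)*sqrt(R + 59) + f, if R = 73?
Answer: -2106/5 + 4*sqrt(66) ≈ -388.70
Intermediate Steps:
f = -2106/5 (f = ((39 - 13)*(-41 - 40))/5 = (26*(-81))/5 = (1/5)*(-2106) = -2106/5 ≈ -421.20)
sqrt(8 + 0)*sqrt(R + 59) + f = sqrt(8 + 0)*sqrt(73 + 59) - 2106/5 = sqrt(8)*sqrt(132) - 2106/5 = (2*sqrt(2))*(2*sqrt(33)) - 2106/5 = 4*sqrt(66) - 2106/5 = -2106/5 + 4*sqrt(66)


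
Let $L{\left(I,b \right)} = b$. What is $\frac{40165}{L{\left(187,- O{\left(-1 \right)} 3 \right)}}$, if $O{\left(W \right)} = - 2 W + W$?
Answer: $- \frac{40165}{3} \approx -13388.0$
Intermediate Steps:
$O{\left(W \right)} = - W$
$\frac{40165}{L{\left(187,- O{\left(-1 \right)} 3 \right)}} = \frac{40165}{- \left(-1\right) \left(-1\right) 3} = \frac{40165}{\left(-1\right) 1 \cdot 3} = \frac{40165}{\left(-1\right) 3} = \frac{40165}{-3} = 40165 \left(- \frac{1}{3}\right) = - \frac{40165}{3}$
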